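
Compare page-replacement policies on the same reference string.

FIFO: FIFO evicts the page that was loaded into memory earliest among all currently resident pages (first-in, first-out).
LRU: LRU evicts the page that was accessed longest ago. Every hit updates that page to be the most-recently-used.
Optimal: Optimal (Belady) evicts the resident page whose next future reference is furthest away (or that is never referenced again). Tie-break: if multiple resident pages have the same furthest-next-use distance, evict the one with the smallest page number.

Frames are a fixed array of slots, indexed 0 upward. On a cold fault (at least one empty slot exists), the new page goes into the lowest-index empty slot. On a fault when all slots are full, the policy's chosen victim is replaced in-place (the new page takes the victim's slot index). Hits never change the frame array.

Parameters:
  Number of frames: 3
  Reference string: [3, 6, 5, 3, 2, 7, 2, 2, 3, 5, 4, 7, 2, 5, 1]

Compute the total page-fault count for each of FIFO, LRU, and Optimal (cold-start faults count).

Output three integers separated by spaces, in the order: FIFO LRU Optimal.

--- FIFO ---
  step 0: ref 3 -> FAULT, frames=[3,-,-] (faults so far: 1)
  step 1: ref 6 -> FAULT, frames=[3,6,-] (faults so far: 2)
  step 2: ref 5 -> FAULT, frames=[3,6,5] (faults so far: 3)
  step 3: ref 3 -> HIT, frames=[3,6,5] (faults so far: 3)
  step 4: ref 2 -> FAULT, evict 3, frames=[2,6,5] (faults so far: 4)
  step 5: ref 7 -> FAULT, evict 6, frames=[2,7,5] (faults so far: 5)
  step 6: ref 2 -> HIT, frames=[2,7,5] (faults so far: 5)
  step 7: ref 2 -> HIT, frames=[2,7,5] (faults so far: 5)
  step 8: ref 3 -> FAULT, evict 5, frames=[2,7,3] (faults so far: 6)
  step 9: ref 5 -> FAULT, evict 2, frames=[5,7,3] (faults so far: 7)
  step 10: ref 4 -> FAULT, evict 7, frames=[5,4,3] (faults so far: 8)
  step 11: ref 7 -> FAULT, evict 3, frames=[5,4,7] (faults so far: 9)
  step 12: ref 2 -> FAULT, evict 5, frames=[2,4,7] (faults so far: 10)
  step 13: ref 5 -> FAULT, evict 4, frames=[2,5,7] (faults so far: 11)
  step 14: ref 1 -> FAULT, evict 7, frames=[2,5,1] (faults so far: 12)
  FIFO total faults: 12
--- LRU ---
  step 0: ref 3 -> FAULT, frames=[3,-,-] (faults so far: 1)
  step 1: ref 6 -> FAULT, frames=[3,6,-] (faults so far: 2)
  step 2: ref 5 -> FAULT, frames=[3,6,5] (faults so far: 3)
  step 3: ref 3 -> HIT, frames=[3,6,5] (faults so far: 3)
  step 4: ref 2 -> FAULT, evict 6, frames=[3,2,5] (faults so far: 4)
  step 5: ref 7 -> FAULT, evict 5, frames=[3,2,7] (faults so far: 5)
  step 6: ref 2 -> HIT, frames=[3,2,7] (faults so far: 5)
  step 7: ref 2 -> HIT, frames=[3,2,7] (faults so far: 5)
  step 8: ref 3 -> HIT, frames=[3,2,7] (faults so far: 5)
  step 9: ref 5 -> FAULT, evict 7, frames=[3,2,5] (faults so far: 6)
  step 10: ref 4 -> FAULT, evict 2, frames=[3,4,5] (faults so far: 7)
  step 11: ref 7 -> FAULT, evict 3, frames=[7,4,5] (faults so far: 8)
  step 12: ref 2 -> FAULT, evict 5, frames=[7,4,2] (faults so far: 9)
  step 13: ref 5 -> FAULT, evict 4, frames=[7,5,2] (faults so far: 10)
  step 14: ref 1 -> FAULT, evict 7, frames=[1,5,2] (faults so far: 11)
  LRU total faults: 11
--- Optimal ---
  step 0: ref 3 -> FAULT, frames=[3,-,-] (faults so far: 1)
  step 1: ref 6 -> FAULT, frames=[3,6,-] (faults so far: 2)
  step 2: ref 5 -> FAULT, frames=[3,6,5] (faults so far: 3)
  step 3: ref 3 -> HIT, frames=[3,6,5] (faults so far: 3)
  step 4: ref 2 -> FAULT, evict 6, frames=[3,2,5] (faults so far: 4)
  step 5: ref 7 -> FAULT, evict 5, frames=[3,2,7] (faults so far: 5)
  step 6: ref 2 -> HIT, frames=[3,2,7] (faults so far: 5)
  step 7: ref 2 -> HIT, frames=[3,2,7] (faults so far: 5)
  step 8: ref 3 -> HIT, frames=[3,2,7] (faults so far: 5)
  step 9: ref 5 -> FAULT, evict 3, frames=[5,2,7] (faults so far: 6)
  step 10: ref 4 -> FAULT, evict 5, frames=[4,2,7] (faults so far: 7)
  step 11: ref 7 -> HIT, frames=[4,2,7] (faults so far: 7)
  step 12: ref 2 -> HIT, frames=[4,2,7] (faults so far: 7)
  step 13: ref 5 -> FAULT, evict 2, frames=[4,5,7] (faults so far: 8)
  step 14: ref 1 -> FAULT, evict 4, frames=[1,5,7] (faults so far: 9)
  Optimal total faults: 9

Answer: 12 11 9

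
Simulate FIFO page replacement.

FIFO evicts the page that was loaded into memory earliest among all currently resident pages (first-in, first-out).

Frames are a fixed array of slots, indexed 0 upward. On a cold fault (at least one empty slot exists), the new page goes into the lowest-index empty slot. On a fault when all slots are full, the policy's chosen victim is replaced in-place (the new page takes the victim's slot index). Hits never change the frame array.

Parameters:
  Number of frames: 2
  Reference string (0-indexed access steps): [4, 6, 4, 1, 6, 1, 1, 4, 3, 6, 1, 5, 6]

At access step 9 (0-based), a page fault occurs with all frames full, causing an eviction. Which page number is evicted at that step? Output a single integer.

Step 0: ref 4 -> FAULT, frames=[4,-]
Step 1: ref 6 -> FAULT, frames=[4,6]
Step 2: ref 4 -> HIT, frames=[4,6]
Step 3: ref 1 -> FAULT, evict 4, frames=[1,6]
Step 4: ref 6 -> HIT, frames=[1,6]
Step 5: ref 1 -> HIT, frames=[1,6]
Step 6: ref 1 -> HIT, frames=[1,6]
Step 7: ref 4 -> FAULT, evict 6, frames=[1,4]
Step 8: ref 3 -> FAULT, evict 1, frames=[3,4]
Step 9: ref 6 -> FAULT, evict 4, frames=[3,6]
At step 9: evicted page 4

Answer: 4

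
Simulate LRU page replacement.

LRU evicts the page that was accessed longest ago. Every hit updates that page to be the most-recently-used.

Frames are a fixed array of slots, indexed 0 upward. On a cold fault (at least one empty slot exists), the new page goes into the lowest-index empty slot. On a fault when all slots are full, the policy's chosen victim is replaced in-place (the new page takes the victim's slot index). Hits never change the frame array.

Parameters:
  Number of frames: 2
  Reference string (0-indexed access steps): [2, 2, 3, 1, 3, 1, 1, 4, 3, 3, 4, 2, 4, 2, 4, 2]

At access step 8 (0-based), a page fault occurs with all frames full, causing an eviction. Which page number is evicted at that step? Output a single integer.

Step 0: ref 2 -> FAULT, frames=[2,-]
Step 1: ref 2 -> HIT, frames=[2,-]
Step 2: ref 3 -> FAULT, frames=[2,3]
Step 3: ref 1 -> FAULT, evict 2, frames=[1,3]
Step 4: ref 3 -> HIT, frames=[1,3]
Step 5: ref 1 -> HIT, frames=[1,3]
Step 6: ref 1 -> HIT, frames=[1,3]
Step 7: ref 4 -> FAULT, evict 3, frames=[1,4]
Step 8: ref 3 -> FAULT, evict 1, frames=[3,4]
At step 8: evicted page 1

Answer: 1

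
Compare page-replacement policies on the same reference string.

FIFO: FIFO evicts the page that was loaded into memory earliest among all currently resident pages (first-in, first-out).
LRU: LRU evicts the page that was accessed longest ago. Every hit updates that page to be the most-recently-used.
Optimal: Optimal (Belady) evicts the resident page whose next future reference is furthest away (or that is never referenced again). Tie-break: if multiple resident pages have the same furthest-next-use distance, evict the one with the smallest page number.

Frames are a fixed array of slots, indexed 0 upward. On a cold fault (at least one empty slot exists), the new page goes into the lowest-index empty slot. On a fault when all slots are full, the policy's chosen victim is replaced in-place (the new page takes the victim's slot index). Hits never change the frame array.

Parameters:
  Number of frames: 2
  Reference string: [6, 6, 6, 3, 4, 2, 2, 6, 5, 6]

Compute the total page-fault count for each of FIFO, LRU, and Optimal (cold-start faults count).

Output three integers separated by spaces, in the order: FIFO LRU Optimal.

Answer: 6 6 5

Derivation:
--- FIFO ---
  step 0: ref 6 -> FAULT, frames=[6,-] (faults so far: 1)
  step 1: ref 6 -> HIT, frames=[6,-] (faults so far: 1)
  step 2: ref 6 -> HIT, frames=[6,-] (faults so far: 1)
  step 3: ref 3 -> FAULT, frames=[6,3] (faults so far: 2)
  step 4: ref 4 -> FAULT, evict 6, frames=[4,3] (faults so far: 3)
  step 5: ref 2 -> FAULT, evict 3, frames=[4,2] (faults so far: 4)
  step 6: ref 2 -> HIT, frames=[4,2] (faults so far: 4)
  step 7: ref 6 -> FAULT, evict 4, frames=[6,2] (faults so far: 5)
  step 8: ref 5 -> FAULT, evict 2, frames=[6,5] (faults so far: 6)
  step 9: ref 6 -> HIT, frames=[6,5] (faults so far: 6)
  FIFO total faults: 6
--- LRU ---
  step 0: ref 6 -> FAULT, frames=[6,-] (faults so far: 1)
  step 1: ref 6 -> HIT, frames=[6,-] (faults so far: 1)
  step 2: ref 6 -> HIT, frames=[6,-] (faults so far: 1)
  step 3: ref 3 -> FAULT, frames=[6,3] (faults so far: 2)
  step 4: ref 4 -> FAULT, evict 6, frames=[4,3] (faults so far: 3)
  step 5: ref 2 -> FAULT, evict 3, frames=[4,2] (faults so far: 4)
  step 6: ref 2 -> HIT, frames=[4,2] (faults so far: 4)
  step 7: ref 6 -> FAULT, evict 4, frames=[6,2] (faults so far: 5)
  step 8: ref 5 -> FAULT, evict 2, frames=[6,5] (faults so far: 6)
  step 9: ref 6 -> HIT, frames=[6,5] (faults so far: 6)
  LRU total faults: 6
--- Optimal ---
  step 0: ref 6 -> FAULT, frames=[6,-] (faults so far: 1)
  step 1: ref 6 -> HIT, frames=[6,-] (faults so far: 1)
  step 2: ref 6 -> HIT, frames=[6,-] (faults so far: 1)
  step 3: ref 3 -> FAULT, frames=[6,3] (faults so far: 2)
  step 4: ref 4 -> FAULT, evict 3, frames=[6,4] (faults so far: 3)
  step 5: ref 2 -> FAULT, evict 4, frames=[6,2] (faults so far: 4)
  step 6: ref 2 -> HIT, frames=[6,2] (faults so far: 4)
  step 7: ref 6 -> HIT, frames=[6,2] (faults so far: 4)
  step 8: ref 5 -> FAULT, evict 2, frames=[6,5] (faults so far: 5)
  step 9: ref 6 -> HIT, frames=[6,5] (faults so far: 5)
  Optimal total faults: 5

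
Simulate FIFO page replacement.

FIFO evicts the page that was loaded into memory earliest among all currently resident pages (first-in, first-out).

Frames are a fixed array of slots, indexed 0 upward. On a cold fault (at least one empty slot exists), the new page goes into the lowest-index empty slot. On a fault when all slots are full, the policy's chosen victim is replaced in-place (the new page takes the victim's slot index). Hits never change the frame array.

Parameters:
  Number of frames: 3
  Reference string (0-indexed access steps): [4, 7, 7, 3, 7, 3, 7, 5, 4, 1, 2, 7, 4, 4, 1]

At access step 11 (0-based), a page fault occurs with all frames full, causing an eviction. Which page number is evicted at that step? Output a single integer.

Answer: 4

Derivation:
Step 0: ref 4 -> FAULT, frames=[4,-,-]
Step 1: ref 7 -> FAULT, frames=[4,7,-]
Step 2: ref 7 -> HIT, frames=[4,7,-]
Step 3: ref 3 -> FAULT, frames=[4,7,3]
Step 4: ref 7 -> HIT, frames=[4,7,3]
Step 5: ref 3 -> HIT, frames=[4,7,3]
Step 6: ref 7 -> HIT, frames=[4,7,3]
Step 7: ref 5 -> FAULT, evict 4, frames=[5,7,3]
Step 8: ref 4 -> FAULT, evict 7, frames=[5,4,3]
Step 9: ref 1 -> FAULT, evict 3, frames=[5,4,1]
Step 10: ref 2 -> FAULT, evict 5, frames=[2,4,1]
Step 11: ref 7 -> FAULT, evict 4, frames=[2,7,1]
At step 11: evicted page 4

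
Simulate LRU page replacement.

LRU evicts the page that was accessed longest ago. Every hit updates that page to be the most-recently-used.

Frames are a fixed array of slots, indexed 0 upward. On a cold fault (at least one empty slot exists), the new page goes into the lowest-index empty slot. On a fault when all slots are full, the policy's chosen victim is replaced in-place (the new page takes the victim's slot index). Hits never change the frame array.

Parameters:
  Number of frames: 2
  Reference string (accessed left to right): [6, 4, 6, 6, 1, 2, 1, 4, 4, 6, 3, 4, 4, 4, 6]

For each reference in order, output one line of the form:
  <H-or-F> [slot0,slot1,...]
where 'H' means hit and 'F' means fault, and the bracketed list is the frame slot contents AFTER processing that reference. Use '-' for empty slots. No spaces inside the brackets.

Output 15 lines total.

F [6,-]
F [6,4]
H [6,4]
H [6,4]
F [6,1]
F [2,1]
H [2,1]
F [4,1]
H [4,1]
F [4,6]
F [3,6]
F [3,4]
H [3,4]
H [3,4]
F [6,4]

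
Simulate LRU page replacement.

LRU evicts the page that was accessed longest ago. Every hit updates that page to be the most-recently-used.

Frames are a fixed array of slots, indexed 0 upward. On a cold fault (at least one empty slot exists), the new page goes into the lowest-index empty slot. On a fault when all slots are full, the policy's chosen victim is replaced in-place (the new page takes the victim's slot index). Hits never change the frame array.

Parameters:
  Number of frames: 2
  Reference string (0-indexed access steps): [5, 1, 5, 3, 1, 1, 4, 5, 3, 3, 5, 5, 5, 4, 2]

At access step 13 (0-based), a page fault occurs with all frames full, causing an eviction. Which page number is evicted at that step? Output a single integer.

Answer: 3

Derivation:
Step 0: ref 5 -> FAULT, frames=[5,-]
Step 1: ref 1 -> FAULT, frames=[5,1]
Step 2: ref 5 -> HIT, frames=[5,1]
Step 3: ref 3 -> FAULT, evict 1, frames=[5,3]
Step 4: ref 1 -> FAULT, evict 5, frames=[1,3]
Step 5: ref 1 -> HIT, frames=[1,3]
Step 6: ref 4 -> FAULT, evict 3, frames=[1,4]
Step 7: ref 5 -> FAULT, evict 1, frames=[5,4]
Step 8: ref 3 -> FAULT, evict 4, frames=[5,3]
Step 9: ref 3 -> HIT, frames=[5,3]
Step 10: ref 5 -> HIT, frames=[5,3]
Step 11: ref 5 -> HIT, frames=[5,3]
Step 12: ref 5 -> HIT, frames=[5,3]
Step 13: ref 4 -> FAULT, evict 3, frames=[5,4]
At step 13: evicted page 3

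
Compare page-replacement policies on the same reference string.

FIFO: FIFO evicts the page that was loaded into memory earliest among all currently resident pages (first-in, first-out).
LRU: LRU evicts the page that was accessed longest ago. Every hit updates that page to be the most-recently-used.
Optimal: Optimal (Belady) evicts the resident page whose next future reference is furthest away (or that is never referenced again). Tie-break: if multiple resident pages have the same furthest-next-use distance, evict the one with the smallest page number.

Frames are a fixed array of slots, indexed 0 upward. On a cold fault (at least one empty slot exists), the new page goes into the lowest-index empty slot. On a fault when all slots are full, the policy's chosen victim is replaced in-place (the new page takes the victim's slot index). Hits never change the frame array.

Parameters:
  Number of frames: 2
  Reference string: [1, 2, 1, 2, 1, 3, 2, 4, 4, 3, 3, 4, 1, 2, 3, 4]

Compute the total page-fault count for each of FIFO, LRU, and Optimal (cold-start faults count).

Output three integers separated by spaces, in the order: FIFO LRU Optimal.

--- FIFO ---
  step 0: ref 1 -> FAULT, frames=[1,-] (faults so far: 1)
  step 1: ref 2 -> FAULT, frames=[1,2] (faults so far: 2)
  step 2: ref 1 -> HIT, frames=[1,2] (faults so far: 2)
  step 3: ref 2 -> HIT, frames=[1,2] (faults so far: 2)
  step 4: ref 1 -> HIT, frames=[1,2] (faults so far: 2)
  step 5: ref 3 -> FAULT, evict 1, frames=[3,2] (faults so far: 3)
  step 6: ref 2 -> HIT, frames=[3,2] (faults so far: 3)
  step 7: ref 4 -> FAULT, evict 2, frames=[3,4] (faults so far: 4)
  step 8: ref 4 -> HIT, frames=[3,4] (faults so far: 4)
  step 9: ref 3 -> HIT, frames=[3,4] (faults so far: 4)
  step 10: ref 3 -> HIT, frames=[3,4] (faults so far: 4)
  step 11: ref 4 -> HIT, frames=[3,4] (faults so far: 4)
  step 12: ref 1 -> FAULT, evict 3, frames=[1,4] (faults so far: 5)
  step 13: ref 2 -> FAULT, evict 4, frames=[1,2] (faults so far: 6)
  step 14: ref 3 -> FAULT, evict 1, frames=[3,2] (faults so far: 7)
  step 15: ref 4 -> FAULT, evict 2, frames=[3,4] (faults so far: 8)
  FIFO total faults: 8
--- LRU ---
  step 0: ref 1 -> FAULT, frames=[1,-] (faults so far: 1)
  step 1: ref 2 -> FAULT, frames=[1,2] (faults so far: 2)
  step 2: ref 1 -> HIT, frames=[1,2] (faults so far: 2)
  step 3: ref 2 -> HIT, frames=[1,2] (faults so far: 2)
  step 4: ref 1 -> HIT, frames=[1,2] (faults so far: 2)
  step 5: ref 3 -> FAULT, evict 2, frames=[1,3] (faults so far: 3)
  step 6: ref 2 -> FAULT, evict 1, frames=[2,3] (faults so far: 4)
  step 7: ref 4 -> FAULT, evict 3, frames=[2,4] (faults so far: 5)
  step 8: ref 4 -> HIT, frames=[2,4] (faults so far: 5)
  step 9: ref 3 -> FAULT, evict 2, frames=[3,4] (faults so far: 6)
  step 10: ref 3 -> HIT, frames=[3,4] (faults so far: 6)
  step 11: ref 4 -> HIT, frames=[3,4] (faults so far: 6)
  step 12: ref 1 -> FAULT, evict 3, frames=[1,4] (faults so far: 7)
  step 13: ref 2 -> FAULT, evict 4, frames=[1,2] (faults so far: 8)
  step 14: ref 3 -> FAULT, evict 1, frames=[3,2] (faults so far: 9)
  step 15: ref 4 -> FAULT, evict 2, frames=[3,4] (faults so far: 10)
  LRU total faults: 10
--- Optimal ---
  step 0: ref 1 -> FAULT, frames=[1,-] (faults so far: 1)
  step 1: ref 2 -> FAULT, frames=[1,2] (faults so far: 2)
  step 2: ref 1 -> HIT, frames=[1,2] (faults so far: 2)
  step 3: ref 2 -> HIT, frames=[1,2] (faults so far: 2)
  step 4: ref 1 -> HIT, frames=[1,2] (faults so far: 2)
  step 5: ref 3 -> FAULT, evict 1, frames=[3,2] (faults so far: 3)
  step 6: ref 2 -> HIT, frames=[3,2] (faults so far: 3)
  step 7: ref 4 -> FAULT, evict 2, frames=[3,4] (faults so far: 4)
  step 8: ref 4 -> HIT, frames=[3,4] (faults so far: 4)
  step 9: ref 3 -> HIT, frames=[3,4] (faults so far: 4)
  step 10: ref 3 -> HIT, frames=[3,4] (faults so far: 4)
  step 11: ref 4 -> HIT, frames=[3,4] (faults so far: 4)
  step 12: ref 1 -> FAULT, evict 4, frames=[3,1] (faults so far: 5)
  step 13: ref 2 -> FAULT, evict 1, frames=[3,2] (faults so far: 6)
  step 14: ref 3 -> HIT, frames=[3,2] (faults so far: 6)
  step 15: ref 4 -> FAULT, evict 2, frames=[3,4] (faults so far: 7)
  Optimal total faults: 7

Answer: 8 10 7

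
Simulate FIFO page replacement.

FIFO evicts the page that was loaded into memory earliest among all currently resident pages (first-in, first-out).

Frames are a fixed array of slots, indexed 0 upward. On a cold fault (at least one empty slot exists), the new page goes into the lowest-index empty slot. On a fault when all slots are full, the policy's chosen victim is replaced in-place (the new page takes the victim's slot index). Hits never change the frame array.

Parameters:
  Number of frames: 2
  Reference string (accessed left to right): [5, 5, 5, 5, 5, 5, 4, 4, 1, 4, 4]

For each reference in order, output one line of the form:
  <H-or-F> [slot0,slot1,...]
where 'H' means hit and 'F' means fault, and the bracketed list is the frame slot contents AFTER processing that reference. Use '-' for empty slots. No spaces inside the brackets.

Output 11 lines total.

F [5,-]
H [5,-]
H [5,-]
H [5,-]
H [5,-]
H [5,-]
F [5,4]
H [5,4]
F [1,4]
H [1,4]
H [1,4]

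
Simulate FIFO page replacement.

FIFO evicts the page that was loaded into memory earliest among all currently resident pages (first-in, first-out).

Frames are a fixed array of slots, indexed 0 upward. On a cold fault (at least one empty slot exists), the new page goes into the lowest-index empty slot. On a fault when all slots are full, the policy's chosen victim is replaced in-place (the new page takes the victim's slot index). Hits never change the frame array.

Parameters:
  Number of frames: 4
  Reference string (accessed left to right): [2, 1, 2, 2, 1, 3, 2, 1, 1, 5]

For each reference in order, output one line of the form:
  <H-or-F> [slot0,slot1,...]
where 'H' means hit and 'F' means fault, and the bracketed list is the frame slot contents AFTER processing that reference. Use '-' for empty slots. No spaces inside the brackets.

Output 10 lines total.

F [2,-,-,-]
F [2,1,-,-]
H [2,1,-,-]
H [2,1,-,-]
H [2,1,-,-]
F [2,1,3,-]
H [2,1,3,-]
H [2,1,3,-]
H [2,1,3,-]
F [2,1,3,5]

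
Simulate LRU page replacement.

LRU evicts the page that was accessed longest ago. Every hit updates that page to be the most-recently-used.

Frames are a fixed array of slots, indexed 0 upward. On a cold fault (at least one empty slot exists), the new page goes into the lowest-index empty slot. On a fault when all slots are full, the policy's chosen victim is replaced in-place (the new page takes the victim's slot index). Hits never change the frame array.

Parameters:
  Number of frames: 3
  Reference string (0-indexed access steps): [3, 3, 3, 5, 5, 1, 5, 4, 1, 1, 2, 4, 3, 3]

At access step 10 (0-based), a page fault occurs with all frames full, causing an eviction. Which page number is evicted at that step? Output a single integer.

Step 0: ref 3 -> FAULT, frames=[3,-,-]
Step 1: ref 3 -> HIT, frames=[3,-,-]
Step 2: ref 3 -> HIT, frames=[3,-,-]
Step 3: ref 5 -> FAULT, frames=[3,5,-]
Step 4: ref 5 -> HIT, frames=[3,5,-]
Step 5: ref 1 -> FAULT, frames=[3,5,1]
Step 6: ref 5 -> HIT, frames=[3,5,1]
Step 7: ref 4 -> FAULT, evict 3, frames=[4,5,1]
Step 8: ref 1 -> HIT, frames=[4,5,1]
Step 9: ref 1 -> HIT, frames=[4,5,1]
Step 10: ref 2 -> FAULT, evict 5, frames=[4,2,1]
At step 10: evicted page 5

Answer: 5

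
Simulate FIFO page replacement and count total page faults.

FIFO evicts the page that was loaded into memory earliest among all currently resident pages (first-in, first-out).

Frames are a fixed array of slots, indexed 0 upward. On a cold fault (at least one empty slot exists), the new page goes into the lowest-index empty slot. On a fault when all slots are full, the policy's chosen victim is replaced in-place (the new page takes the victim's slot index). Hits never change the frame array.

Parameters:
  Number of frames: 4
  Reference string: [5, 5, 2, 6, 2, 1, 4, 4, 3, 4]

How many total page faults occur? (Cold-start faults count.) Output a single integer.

Step 0: ref 5 → FAULT, frames=[5,-,-,-]
Step 1: ref 5 → HIT, frames=[5,-,-,-]
Step 2: ref 2 → FAULT, frames=[5,2,-,-]
Step 3: ref 6 → FAULT, frames=[5,2,6,-]
Step 4: ref 2 → HIT, frames=[5,2,6,-]
Step 5: ref 1 → FAULT, frames=[5,2,6,1]
Step 6: ref 4 → FAULT (evict 5), frames=[4,2,6,1]
Step 7: ref 4 → HIT, frames=[4,2,6,1]
Step 8: ref 3 → FAULT (evict 2), frames=[4,3,6,1]
Step 9: ref 4 → HIT, frames=[4,3,6,1]
Total faults: 6

Answer: 6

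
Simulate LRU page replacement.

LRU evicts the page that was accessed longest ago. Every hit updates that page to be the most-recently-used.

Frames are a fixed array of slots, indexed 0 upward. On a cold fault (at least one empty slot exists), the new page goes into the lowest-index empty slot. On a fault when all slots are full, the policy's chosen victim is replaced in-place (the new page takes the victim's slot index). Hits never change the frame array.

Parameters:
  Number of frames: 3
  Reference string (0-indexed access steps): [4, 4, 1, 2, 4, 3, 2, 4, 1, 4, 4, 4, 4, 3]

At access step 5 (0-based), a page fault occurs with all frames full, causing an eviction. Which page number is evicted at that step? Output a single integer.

Step 0: ref 4 -> FAULT, frames=[4,-,-]
Step 1: ref 4 -> HIT, frames=[4,-,-]
Step 2: ref 1 -> FAULT, frames=[4,1,-]
Step 3: ref 2 -> FAULT, frames=[4,1,2]
Step 4: ref 4 -> HIT, frames=[4,1,2]
Step 5: ref 3 -> FAULT, evict 1, frames=[4,3,2]
At step 5: evicted page 1

Answer: 1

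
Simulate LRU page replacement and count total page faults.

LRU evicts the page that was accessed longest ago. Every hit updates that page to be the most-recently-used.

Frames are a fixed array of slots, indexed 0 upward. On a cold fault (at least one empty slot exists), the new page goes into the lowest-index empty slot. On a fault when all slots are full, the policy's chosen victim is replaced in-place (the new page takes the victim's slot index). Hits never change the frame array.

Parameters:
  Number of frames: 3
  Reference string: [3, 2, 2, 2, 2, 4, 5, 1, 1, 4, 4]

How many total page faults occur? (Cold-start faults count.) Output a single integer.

Answer: 5

Derivation:
Step 0: ref 3 → FAULT, frames=[3,-,-]
Step 1: ref 2 → FAULT, frames=[3,2,-]
Step 2: ref 2 → HIT, frames=[3,2,-]
Step 3: ref 2 → HIT, frames=[3,2,-]
Step 4: ref 2 → HIT, frames=[3,2,-]
Step 5: ref 4 → FAULT, frames=[3,2,4]
Step 6: ref 5 → FAULT (evict 3), frames=[5,2,4]
Step 7: ref 1 → FAULT (evict 2), frames=[5,1,4]
Step 8: ref 1 → HIT, frames=[5,1,4]
Step 9: ref 4 → HIT, frames=[5,1,4]
Step 10: ref 4 → HIT, frames=[5,1,4]
Total faults: 5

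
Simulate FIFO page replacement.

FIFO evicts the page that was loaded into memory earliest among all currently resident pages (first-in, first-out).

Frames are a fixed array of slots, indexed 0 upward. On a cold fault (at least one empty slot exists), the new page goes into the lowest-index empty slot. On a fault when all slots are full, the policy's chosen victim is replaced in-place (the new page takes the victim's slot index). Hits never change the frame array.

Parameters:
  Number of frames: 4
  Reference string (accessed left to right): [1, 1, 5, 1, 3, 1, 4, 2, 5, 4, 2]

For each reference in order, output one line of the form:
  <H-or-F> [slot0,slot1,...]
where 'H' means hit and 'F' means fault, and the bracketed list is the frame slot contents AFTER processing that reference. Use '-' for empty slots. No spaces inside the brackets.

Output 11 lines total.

F [1,-,-,-]
H [1,-,-,-]
F [1,5,-,-]
H [1,5,-,-]
F [1,5,3,-]
H [1,5,3,-]
F [1,5,3,4]
F [2,5,3,4]
H [2,5,3,4]
H [2,5,3,4]
H [2,5,3,4]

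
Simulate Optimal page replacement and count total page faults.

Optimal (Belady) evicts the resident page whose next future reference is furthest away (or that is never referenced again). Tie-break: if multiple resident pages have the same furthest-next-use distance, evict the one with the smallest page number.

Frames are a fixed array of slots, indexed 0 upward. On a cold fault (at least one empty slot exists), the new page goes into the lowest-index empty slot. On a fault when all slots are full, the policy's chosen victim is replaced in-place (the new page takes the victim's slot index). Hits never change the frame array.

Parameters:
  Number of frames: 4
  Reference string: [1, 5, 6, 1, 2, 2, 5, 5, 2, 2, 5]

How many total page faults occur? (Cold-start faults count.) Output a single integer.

Step 0: ref 1 → FAULT, frames=[1,-,-,-]
Step 1: ref 5 → FAULT, frames=[1,5,-,-]
Step 2: ref 6 → FAULT, frames=[1,5,6,-]
Step 3: ref 1 → HIT, frames=[1,5,6,-]
Step 4: ref 2 → FAULT, frames=[1,5,6,2]
Step 5: ref 2 → HIT, frames=[1,5,6,2]
Step 6: ref 5 → HIT, frames=[1,5,6,2]
Step 7: ref 5 → HIT, frames=[1,5,6,2]
Step 8: ref 2 → HIT, frames=[1,5,6,2]
Step 9: ref 2 → HIT, frames=[1,5,6,2]
Step 10: ref 5 → HIT, frames=[1,5,6,2]
Total faults: 4

Answer: 4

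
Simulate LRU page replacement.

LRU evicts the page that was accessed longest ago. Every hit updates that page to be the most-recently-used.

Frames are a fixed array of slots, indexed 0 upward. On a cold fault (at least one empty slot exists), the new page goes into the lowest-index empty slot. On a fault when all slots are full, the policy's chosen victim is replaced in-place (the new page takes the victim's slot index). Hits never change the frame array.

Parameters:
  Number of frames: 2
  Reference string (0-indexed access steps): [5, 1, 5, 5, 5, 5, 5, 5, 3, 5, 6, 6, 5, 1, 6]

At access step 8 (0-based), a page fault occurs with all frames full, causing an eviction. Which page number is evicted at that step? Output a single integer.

Step 0: ref 5 -> FAULT, frames=[5,-]
Step 1: ref 1 -> FAULT, frames=[5,1]
Step 2: ref 5 -> HIT, frames=[5,1]
Step 3: ref 5 -> HIT, frames=[5,1]
Step 4: ref 5 -> HIT, frames=[5,1]
Step 5: ref 5 -> HIT, frames=[5,1]
Step 6: ref 5 -> HIT, frames=[5,1]
Step 7: ref 5 -> HIT, frames=[5,1]
Step 8: ref 3 -> FAULT, evict 1, frames=[5,3]
At step 8: evicted page 1

Answer: 1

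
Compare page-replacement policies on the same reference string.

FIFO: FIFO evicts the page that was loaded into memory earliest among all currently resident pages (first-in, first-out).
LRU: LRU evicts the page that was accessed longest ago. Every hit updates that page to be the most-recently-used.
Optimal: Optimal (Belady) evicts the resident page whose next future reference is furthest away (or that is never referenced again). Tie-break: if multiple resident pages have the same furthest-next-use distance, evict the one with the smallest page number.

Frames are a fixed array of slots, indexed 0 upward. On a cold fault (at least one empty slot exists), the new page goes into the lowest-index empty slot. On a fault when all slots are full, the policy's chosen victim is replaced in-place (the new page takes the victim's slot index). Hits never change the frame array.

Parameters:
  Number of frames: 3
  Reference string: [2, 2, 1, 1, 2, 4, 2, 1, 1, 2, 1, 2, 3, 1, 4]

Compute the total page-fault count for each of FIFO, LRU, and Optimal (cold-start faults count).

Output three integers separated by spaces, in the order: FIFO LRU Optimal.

--- FIFO ---
  step 0: ref 2 -> FAULT, frames=[2,-,-] (faults so far: 1)
  step 1: ref 2 -> HIT, frames=[2,-,-] (faults so far: 1)
  step 2: ref 1 -> FAULT, frames=[2,1,-] (faults so far: 2)
  step 3: ref 1 -> HIT, frames=[2,1,-] (faults so far: 2)
  step 4: ref 2 -> HIT, frames=[2,1,-] (faults so far: 2)
  step 5: ref 4 -> FAULT, frames=[2,1,4] (faults so far: 3)
  step 6: ref 2 -> HIT, frames=[2,1,4] (faults so far: 3)
  step 7: ref 1 -> HIT, frames=[2,1,4] (faults so far: 3)
  step 8: ref 1 -> HIT, frames=[2,1,4] (faults so far: 3)
  step 9: ref 2 -> HIT, frames=[2,1,4] (faults so far: 3)
  step 10: ref 1 -> HIT, frames=[2,1,4] (faults so far: 3)
  step 11: ref 2 -> HIT, frames=[2,1,4] (faults so far: 3)
  step 12: ref 3 -> FAULT, evict 2, frames=[3,1,4] (faults so far: 4)
  step 13: ref 1 -> HIT, frames=[3,1,4] (faults so far: 4)
  step 14: ref 4 -> HIT, frames=[3,1,4] (faults so far: 4)
  FIFO total faults: 4
--- LRU ---
  step 0: ref 2 -> FAULT, frames=[2,-,-] (faults so far: 1)
  step 1: ref 2 -> HIT, frames=[2,-,-] (faults so far: 1)
  step 2: ref 1 -> FAULT, frames=[2,1,-] (faults so far: 2)
  step 3: ref 1 -> HIT, frames=[2,1,-] (faults so far: 2)
  step 4: ref 2 -> HIT, frames=[2,1,-] (faults so far: 2)
  step 5: ref 4 -> FAULT, frames=[2,1,4] (faults so far: 3)
  step 6: ref 2 -> HIT, frames=[2,1,4] (faults so far: 3)
  step 7: ref 1 -> HIT, frames=[2,1,4] (faults so far: 3)
  step 8: ref 1 -> HIT, frames=[2,1,4] (faults so far: 3)
  step 9: ref 2 -> HIT, frames=[2,1,4] (faults so far: 3)
  step 10: ref 1 -> HIT, frames=[2,1,4] (faults so far: 3)
  step 11: ref 2 -> HIT, frames=[2,1,4] (faults so far: 3)
  step 12: ref 3 -> FAULT, evict 4, frames=[2,1,3] (faults so far: 4)
  step 13: ref 1 -> HIT, frames=[2,1,3] (faults so far: 4)
  step 14: ref 4 -> FAULT, evict 2, frames=[4,1,3] (faults so far: 5)
  LRU total faults: 5
--- Optimal ---
  step 0: ref 2 -> FAULT, frames=[2,-,-] (faults so far: 1)
  step 1: ref 2 -> HIT, frames=[2,-,-] (faults so far: 1)
  step 2: ref 1 -> FAULT, frames=[2,1,-] (faults so far: 2)
  step 3: ref 1 -> HIT, frames=[2,1,-] (faults so far: 2)
  step 4: ref 2 -> HIT, frames=[2,1,-] (faults so far: 2)
  step 5: ref 4 -> FAULT, frames=[2,1,4] (faults so far: 3)
  step 6: ref 2 -> HIT, frames=[2,1,4] (faults so far: 3)
  step 7: ref 1 -> HIT, frames=[2,1,4] (faults so far: 3)
  step 8: ref 1 -> HIT, frames=[2,1,4] (faults so far: 3)
  step 9: ref 2 -> HIT, frames=[2,1,4] (faults so far: 3)
  step 10: ref 1 -> HIT, frames=[2,1,4] (faults so far: 3)
  step 11: ref 2 -> HIT, frames=[2,1,4] (faults so far: 3)
  step 12: ref 3 -> FAULT, evict 2, frames=[3,1,4] (faults so far: 4)
  step 13: ref 1 -> HIT, frames=[3,1,4] (faults so far: 4)
  step 14: ref 4 -> HIT, frames=[3,1,4] (faults so far: 4)
  Optimal total faults: 4

Answer: 4 5 4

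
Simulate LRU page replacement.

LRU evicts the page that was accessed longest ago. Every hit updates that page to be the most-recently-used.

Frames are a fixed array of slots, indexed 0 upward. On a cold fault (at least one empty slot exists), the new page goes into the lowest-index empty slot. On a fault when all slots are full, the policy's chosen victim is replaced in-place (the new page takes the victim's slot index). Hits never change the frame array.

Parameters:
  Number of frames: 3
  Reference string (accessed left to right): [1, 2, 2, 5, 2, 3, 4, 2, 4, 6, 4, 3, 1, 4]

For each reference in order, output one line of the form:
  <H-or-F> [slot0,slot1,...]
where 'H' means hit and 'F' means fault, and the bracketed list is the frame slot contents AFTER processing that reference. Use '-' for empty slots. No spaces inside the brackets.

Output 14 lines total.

F [1,-,-]
F [1,2,-]
H [1,2,-]
F [1,2,5]
H [1,2,5]
F [3,2,5]
F [3,2,4]
H [3,2,4]
H [3,2,4]
F [6,2,4]
H [6,2,4]
F [6,3,4]
F [1,3,4]
H [1,3,4]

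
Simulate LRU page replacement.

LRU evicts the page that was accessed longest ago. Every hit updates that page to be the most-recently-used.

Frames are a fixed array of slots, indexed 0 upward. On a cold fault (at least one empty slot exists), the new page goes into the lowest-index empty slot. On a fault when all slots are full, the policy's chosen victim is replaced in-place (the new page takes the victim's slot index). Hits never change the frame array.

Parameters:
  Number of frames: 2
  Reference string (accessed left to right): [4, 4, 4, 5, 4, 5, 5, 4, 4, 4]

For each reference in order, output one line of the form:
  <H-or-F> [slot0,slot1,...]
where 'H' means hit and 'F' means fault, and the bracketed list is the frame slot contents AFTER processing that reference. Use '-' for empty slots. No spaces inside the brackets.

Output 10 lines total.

F [4,-]
H [4,-]
H [4,-]
F [4,5]
H [4,5]
H [4,5]
H [4,5]
H [4,5]
H [4,5]
H [4,5]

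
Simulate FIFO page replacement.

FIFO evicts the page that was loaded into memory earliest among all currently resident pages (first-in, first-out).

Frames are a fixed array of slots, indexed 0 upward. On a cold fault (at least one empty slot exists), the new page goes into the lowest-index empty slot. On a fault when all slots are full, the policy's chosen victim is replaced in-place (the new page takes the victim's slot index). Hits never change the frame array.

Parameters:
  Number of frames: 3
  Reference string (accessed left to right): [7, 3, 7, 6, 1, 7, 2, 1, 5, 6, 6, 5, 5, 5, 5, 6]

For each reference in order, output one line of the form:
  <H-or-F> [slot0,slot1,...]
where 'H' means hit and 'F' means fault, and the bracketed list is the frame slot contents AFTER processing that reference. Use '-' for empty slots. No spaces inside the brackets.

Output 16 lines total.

F [7,-,-]
F [7,3,-]
H [7,3,-]
F [7,3,6]
F [1,3,6]
F [1,7,6]
F [1,7,2]
H [1,7,2]
F [5,7,2]
F [5,6,2]
H [5,6,2]
H [5,6,2]
H [5,6,2]
H [5,6,2]
H [5,6,2]
H [5,6,2]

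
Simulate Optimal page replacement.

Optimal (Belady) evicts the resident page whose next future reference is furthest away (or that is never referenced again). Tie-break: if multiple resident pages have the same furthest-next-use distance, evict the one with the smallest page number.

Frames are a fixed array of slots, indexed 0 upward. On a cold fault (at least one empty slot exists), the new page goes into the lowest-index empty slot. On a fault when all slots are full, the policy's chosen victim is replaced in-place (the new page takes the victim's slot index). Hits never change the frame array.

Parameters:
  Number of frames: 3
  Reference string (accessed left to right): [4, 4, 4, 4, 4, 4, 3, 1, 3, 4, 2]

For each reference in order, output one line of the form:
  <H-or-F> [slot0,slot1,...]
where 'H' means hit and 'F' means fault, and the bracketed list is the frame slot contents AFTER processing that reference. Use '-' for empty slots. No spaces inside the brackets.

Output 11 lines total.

F [4,-,-]
H [4,-,-]
H [4,-,-]
H [4,-,-]
H [4,-,-]
H [4,-,-]
F [4,3,-]
F [4,3,1]
H [4,3,1]
H [4,3,1]
F [4,3,2]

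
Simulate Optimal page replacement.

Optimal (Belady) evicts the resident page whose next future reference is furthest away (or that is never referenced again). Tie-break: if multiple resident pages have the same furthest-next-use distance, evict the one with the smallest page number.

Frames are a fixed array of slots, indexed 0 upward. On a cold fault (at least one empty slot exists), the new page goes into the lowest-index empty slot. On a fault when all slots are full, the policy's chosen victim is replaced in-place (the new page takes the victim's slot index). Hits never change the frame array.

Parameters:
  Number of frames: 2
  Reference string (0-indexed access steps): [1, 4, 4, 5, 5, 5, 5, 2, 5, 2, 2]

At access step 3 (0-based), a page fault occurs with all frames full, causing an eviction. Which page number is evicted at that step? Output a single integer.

Step 0: ref 1 -> FAULT, frames=[1,-]
Step 1: ref 4 -> FAULT, frames=[1,4]
Step 2: ref 4 -> HIT, frames=[1,4]
Step 3: ref 5 -> FAULT, evict 1, frames=[5,4]
At step 3: evicted page 1

Answer: 1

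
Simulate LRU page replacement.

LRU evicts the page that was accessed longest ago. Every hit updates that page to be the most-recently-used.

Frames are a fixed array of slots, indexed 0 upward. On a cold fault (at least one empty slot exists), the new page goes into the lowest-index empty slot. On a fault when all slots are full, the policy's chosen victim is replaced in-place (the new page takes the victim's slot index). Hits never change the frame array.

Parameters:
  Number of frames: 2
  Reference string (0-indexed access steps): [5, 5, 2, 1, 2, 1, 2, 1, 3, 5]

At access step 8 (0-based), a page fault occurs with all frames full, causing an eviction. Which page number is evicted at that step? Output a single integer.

Step 0: ref 5 -> FAULT, frames=[5,-]
Step 1: ref 5 -> HIT, frames=[5,-]
Step 2: ref 2 -> FAULT, frames=[5,2]
Step 3: ref 1 -> FAULT, evict 5, frames=[1,2]
Step 4: ref 2 -> HIT, frames=[1,2]
Step 5: ref 1 -> HIT, frames=[1,2]
Step 6: ref 2 -> HIT, frames=[1,2]
Step 7: ref 1 -> HIT, frames=[1,2]
Step 8: ref 3 -> FAULT, evict 2, frames=[1,3]
At step 8: evicted page 2

Answer: 2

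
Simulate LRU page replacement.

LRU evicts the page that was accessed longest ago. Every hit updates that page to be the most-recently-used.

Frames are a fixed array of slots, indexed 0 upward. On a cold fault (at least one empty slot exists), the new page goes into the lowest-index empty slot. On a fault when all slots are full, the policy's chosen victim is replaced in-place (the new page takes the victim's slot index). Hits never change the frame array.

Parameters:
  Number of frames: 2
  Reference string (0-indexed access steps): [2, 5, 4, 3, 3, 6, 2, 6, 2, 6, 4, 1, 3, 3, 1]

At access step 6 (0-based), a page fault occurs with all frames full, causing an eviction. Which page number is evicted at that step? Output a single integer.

Step 0: ref 2 -> FAULT, frames=[2,-]
Step 1: ref 5 -> FAULT, frames=[2,5]
Step 2: ref 4 -> FAULT, evict 2, frames=[4,5]
Step 3: ref 3 -> FAULT, evict 5, frames=[4,3]
Step 4: ref 3 -> HIT, frames=[4,3]
Step 5: ref 6 -> FAULT, evict 4, frames=[6,3]
Step 6: ref 2 -> FAULT, evict 3, frames=[6,2]
At step 6: evicted page 3

Answer: 3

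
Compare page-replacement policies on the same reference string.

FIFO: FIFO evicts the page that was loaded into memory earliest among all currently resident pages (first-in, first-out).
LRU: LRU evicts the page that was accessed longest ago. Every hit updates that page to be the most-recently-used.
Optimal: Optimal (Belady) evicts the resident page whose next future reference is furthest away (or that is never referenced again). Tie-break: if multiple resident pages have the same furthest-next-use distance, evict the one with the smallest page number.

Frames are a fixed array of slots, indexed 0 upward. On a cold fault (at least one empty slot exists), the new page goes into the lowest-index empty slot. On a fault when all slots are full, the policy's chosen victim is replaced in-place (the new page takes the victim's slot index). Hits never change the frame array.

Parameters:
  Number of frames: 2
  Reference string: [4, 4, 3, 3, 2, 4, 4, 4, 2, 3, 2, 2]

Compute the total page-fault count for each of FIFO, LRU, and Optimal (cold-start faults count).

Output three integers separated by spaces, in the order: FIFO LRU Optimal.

--- FIFO ---
  step 0: ref 4 -> FAULT, frames=[4,-] (faults so far: 1)
  step 1: ref 4 -> HIT, frames=[4,-] (faults so far: 1)
  step 2: ref 3 -> FAULT, frames=[4,3] (faults so far: 2)
  step 3: ref 3 -> HIT, frames=[4,3] (faults so far: 2)
  step 4: ref 2 -> FAULT, evict 4, frames=[2,3] (faults so far: 3)
  step 5: ref 4 -> FAULT, evict 3, frames=[2,4] (faults so far: 4)
  step 6: ref 4 -> HIT, frames=[2,4] (faults so far: 4)
  step 7: ref 4 -> HIT, frames=[2,4] (faults so far: 4)
  step 8: ref 2 -> HIT, frames=[2,4] (faults so far: 4)
  step 9: ref 3 -> FAULT, evict 2, frames=[3,4] (faults so far: 5)
  step 10: ref 2 -> FAULT, evict 4, frames=[3,2] (faults so far: 6)
  step 11: ref 2 -> HIT, frames=[3,2] (faults so far: 6)
  FIFO total faults: 6
--- LRU ---
  step 0: ref 4 -> FAULT, frames=[4,-] (faults so far: 1)
  step 1: ref 4 -> HIT, frames=[4,-] (faults so far: 1)
  step 2: ref 3 -> FAULT, frames=[4,3] (faults so far: 2)
  step 3: ref 3 -> HIT, frames=[4,3] (faults so far: 2)
  step 4: ref 2 -> FAULT, evict 4, frames=[2,3] (faults so far: 3)
  step 5: ref 4 -> FAULT, evict 3, frames=[2,4] (faults so far: 4)
  step 6: ref 4 -> HIT, frames=[2,4] (faults so far: 4)
  step 7: ref 4 -> HIT, frames=[2,4] (faults so far: 4)
  step 8: ref 2 -> HIT, frames=[2,4] (faults so far: 4)
  step 9: ref 3 -> FAULT, evict 4, frames=[2,3] (faults so far: 5)
  step 10: ref 2 -> HIT, frames=[2,3] (faults so far: 5)
  step 11: ref 2 -> HIT, frames=[2,3] (faults so far: 5)
  LRU total faults: 5
--- Optimal ---
  step 0: ref 4 -> FAULT, frames=[4,-] (faults so far: 1)
  step 1: ref 4 -> HIT, frames=[4,-] (faults so far: 1)
  step 2: ref 3 -> FAULT, frames=[4,3] (faults so far: 2)
  step 3: ref 3 -> HIT, frames=[4,3] (faults so far: 2)
  step 4: ref 2 -> FAULT, evict 3, frames=[4,2] (faults so far: 3)
  step 5: ref 4 -> HIT, frames=[4,2] (faults so far: 3)
  step 6: ref 4 -> HIT, frames=[4,2] (faults so far: 3)
  step 7: ref 4 -> HIT, frames=[4,2] (faults so far: 3)
  step 8: ref 2 -> HIT, frames=[4,2] (faults so far: 3)
  step 9: ref 3 -> FAULT, evict 4, frames=[3,2] (faults so far: 4)
  step 10: ref 2 -> HIT, frames=[3,2] (faults so far: 4)
  step 11: ref 2 -> HIT, frames=[3,2] (faults so far: 4)
  Optimal total faults: 4

Answer: 6 5 4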